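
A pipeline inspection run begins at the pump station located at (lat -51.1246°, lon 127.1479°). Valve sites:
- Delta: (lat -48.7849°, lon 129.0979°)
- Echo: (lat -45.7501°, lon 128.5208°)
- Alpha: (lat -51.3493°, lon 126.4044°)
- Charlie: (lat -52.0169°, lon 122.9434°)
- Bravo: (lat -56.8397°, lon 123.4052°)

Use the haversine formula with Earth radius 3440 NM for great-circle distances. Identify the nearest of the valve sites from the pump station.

Distance to each, sorted:
Alpha: 31.0 NM
Delta: 159.4 NM
Charlie: 165.8 NM
Echo: 327.3 NM
Bravo: 367.6 NM
The nearest is Alpha at 31.0 NM.

Alpha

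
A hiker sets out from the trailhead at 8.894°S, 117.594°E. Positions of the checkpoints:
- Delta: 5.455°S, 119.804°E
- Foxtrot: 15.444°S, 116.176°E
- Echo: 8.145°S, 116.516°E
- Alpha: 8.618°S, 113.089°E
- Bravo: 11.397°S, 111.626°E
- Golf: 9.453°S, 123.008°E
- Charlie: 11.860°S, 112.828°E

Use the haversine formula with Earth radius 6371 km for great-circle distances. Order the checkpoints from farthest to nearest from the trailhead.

Foxtrot, Bravo, Charlie, Golf, Alpha, Delta, Echo

Distances from the trailhead:
Foxtrot 15.444°S, 116.176°E: 744.4 km
Bravo 11.397°S, 111.626°E: 710.0 km
Charlie 11.860°S, 112.828°E: 616.8 km
Golf 9.453°S, 123.008°E: 597.5 km
Alpha 8.618°S, 113.089°E: 496.0 km
Delta 5.455°S, 119.804°E: 453.5 km
Echo 8.145°S, 116.516°E: 144.9 km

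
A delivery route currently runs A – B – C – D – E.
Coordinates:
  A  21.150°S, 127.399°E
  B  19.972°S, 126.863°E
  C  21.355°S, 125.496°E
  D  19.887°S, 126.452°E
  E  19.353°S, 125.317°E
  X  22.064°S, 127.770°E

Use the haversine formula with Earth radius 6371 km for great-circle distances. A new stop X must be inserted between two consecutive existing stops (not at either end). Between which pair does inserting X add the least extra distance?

between A and B

Added distance for inserting X between each consecutive pair:
A–B: 217.2 km
B–C: 289.3 km
C–D: 334.7 km
D–E: 540.1 km
Smallest added distance is 217.2 km, inserting between A and B.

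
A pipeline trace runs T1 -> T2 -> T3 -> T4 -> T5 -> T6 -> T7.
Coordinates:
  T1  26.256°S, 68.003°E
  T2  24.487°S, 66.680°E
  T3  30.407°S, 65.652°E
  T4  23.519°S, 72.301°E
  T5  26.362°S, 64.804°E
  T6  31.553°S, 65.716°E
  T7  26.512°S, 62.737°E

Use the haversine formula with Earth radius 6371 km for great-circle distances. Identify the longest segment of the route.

T3–T4

Leg distances:
T1→T2: 237.4 km
T2→T3: 666.0 km
T3→T4: 1009.9 km
T4→T5: 819.1 km
T5→T6: 584.0 km
T6→T7: 630.9 km
The longest leg is T3–T4 at 1009.9 km.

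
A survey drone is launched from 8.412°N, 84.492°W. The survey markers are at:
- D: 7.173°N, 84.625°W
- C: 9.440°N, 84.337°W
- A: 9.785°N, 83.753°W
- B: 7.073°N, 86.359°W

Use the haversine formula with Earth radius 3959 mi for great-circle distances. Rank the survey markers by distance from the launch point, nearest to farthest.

C, D, A, B

Distance from the launch point at 8.412°N, 84.492°W to each:
C 9.440°N, 84.337°W: 71.8 mi
D 7.173°N, 84.625°W: 86.1 mi
A 9.785°N, 83.753°W: 107.4 mi
B 7.073°N, 86.359°W: 157.8 mi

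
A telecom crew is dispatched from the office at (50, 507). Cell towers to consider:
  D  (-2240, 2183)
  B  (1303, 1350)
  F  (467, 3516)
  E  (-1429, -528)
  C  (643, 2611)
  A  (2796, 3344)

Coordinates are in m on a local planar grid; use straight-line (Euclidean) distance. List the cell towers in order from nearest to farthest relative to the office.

Distances from the office:
B (1303, 1350): 1510.2 m
E (-1429, -528): 1805.2 m
C (643, 2611): 2186.0 m
D (-2240, 2183): 2837.8 m
F (467, 3516): 3037.8 m
A (2796, 3344): 3948.3 m

B, E, C, D, F, A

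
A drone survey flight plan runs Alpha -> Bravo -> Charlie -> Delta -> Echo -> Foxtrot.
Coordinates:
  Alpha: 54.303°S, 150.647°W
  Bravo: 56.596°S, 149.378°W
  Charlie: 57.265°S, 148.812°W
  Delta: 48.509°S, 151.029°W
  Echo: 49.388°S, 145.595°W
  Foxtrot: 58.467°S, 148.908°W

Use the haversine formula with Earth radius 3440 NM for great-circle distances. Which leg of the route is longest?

Echo–Foxtrot

Leg distances:
Alpha→Bravo: 144.3 NM
Bravo→Charlie: 44.2 NM
Charlie→Delta: 531.7 NM
Delta→Echo: 220.6 NM
Echo→Foxtrot: 557.4 NM
The longest leg is Echo–Foxtrot at 557.4 NM.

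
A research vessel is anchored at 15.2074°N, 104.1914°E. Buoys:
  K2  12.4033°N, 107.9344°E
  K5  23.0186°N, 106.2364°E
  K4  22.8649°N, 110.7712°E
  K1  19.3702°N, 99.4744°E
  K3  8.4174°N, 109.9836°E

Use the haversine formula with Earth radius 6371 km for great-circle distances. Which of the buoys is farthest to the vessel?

Distance to each, sorted:
K4: 1096.5 km
K3: 983.3 km
K5: 894.7 km
K1: 681.8 km
K2: 510.4 km
The farthest is K4 at 1096.5 km.

K4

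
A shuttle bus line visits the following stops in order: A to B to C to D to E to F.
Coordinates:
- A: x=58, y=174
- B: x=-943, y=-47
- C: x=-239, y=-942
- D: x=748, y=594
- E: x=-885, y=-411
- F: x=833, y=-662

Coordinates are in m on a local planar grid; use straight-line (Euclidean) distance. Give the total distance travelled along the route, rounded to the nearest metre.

Leg distances:
A→B: 1025.1 m  (cumulative 1025.1 m)
B→C: 1138.7 m  (cumulative 2163.8 m)
C→D: 1825.8 m  (cumulative 3989.6 m)
D→E: 1917.5 m  (cumulative 5907.1 m)
E→F: 1736.2 m  (cumulative 7643.3 m)
Total route length ≈ 7643 m.

7643 m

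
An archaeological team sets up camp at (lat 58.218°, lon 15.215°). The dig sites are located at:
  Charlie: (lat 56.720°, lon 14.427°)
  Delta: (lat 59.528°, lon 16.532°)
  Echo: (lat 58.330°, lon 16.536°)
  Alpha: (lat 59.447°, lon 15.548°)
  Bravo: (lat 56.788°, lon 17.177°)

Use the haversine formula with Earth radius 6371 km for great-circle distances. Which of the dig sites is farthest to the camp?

Distances from the camp ((lat 58.218°, lon 15.215°)):
Bravo: 197.5 km
Charlie: 173.1 km
Delta: 164.2 km
Alpha: 138.0 km
Echo: 78.2 km
The farthest is Bravo at 197.5 km.

Bravo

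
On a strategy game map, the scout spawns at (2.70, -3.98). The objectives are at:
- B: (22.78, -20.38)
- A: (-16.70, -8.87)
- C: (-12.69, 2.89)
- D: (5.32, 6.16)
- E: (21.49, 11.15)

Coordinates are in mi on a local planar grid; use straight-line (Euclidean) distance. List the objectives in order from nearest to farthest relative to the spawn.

Distance from the spawn at (2.70, -3.98) to each:
D (5.32, 6.16): 10.5 mi
C (-12.69, 2.89): 16.9 mi
A (-16.70, -8.87): 20.0 mi
E (21.49, 11.15): 24.1 mi
B (22.78, -20.38): 25.9 mi

D, C, A, E, B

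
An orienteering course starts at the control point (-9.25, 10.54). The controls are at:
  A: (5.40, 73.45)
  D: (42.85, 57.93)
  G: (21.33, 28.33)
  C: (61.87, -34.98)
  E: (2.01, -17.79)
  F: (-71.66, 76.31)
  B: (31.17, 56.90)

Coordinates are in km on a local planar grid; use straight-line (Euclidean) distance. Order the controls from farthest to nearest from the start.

Distances from the start:
F (-71.66, 76.31): 90.7 km
C (61.87, -34.98): 84.4 km
D (42.85, 57.93): 70.4 km
A (5.40, 73.45): 64.6 km
B (31.17, 56.90): 61.5 km
G (21.33, 28.33): 35.4 km
E (2.01, -17.79): 30.5 km

F, C, D, A, B, G, E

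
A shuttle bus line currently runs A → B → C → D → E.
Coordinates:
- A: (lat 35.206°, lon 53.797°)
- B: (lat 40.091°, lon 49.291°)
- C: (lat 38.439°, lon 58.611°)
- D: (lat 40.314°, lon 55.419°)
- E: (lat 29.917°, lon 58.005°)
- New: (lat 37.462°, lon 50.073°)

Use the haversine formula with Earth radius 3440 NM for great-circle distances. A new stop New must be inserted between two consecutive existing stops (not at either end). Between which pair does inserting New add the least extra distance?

between A and B

Added distance for inserting New between each consecutive pair:
A–B: 24.3 NM
B–C: 126.1 NM
C–D: 525.1 NM
D–E: 267.2 NM
Smallest added distance is 24.3 NM, inserting between A and B.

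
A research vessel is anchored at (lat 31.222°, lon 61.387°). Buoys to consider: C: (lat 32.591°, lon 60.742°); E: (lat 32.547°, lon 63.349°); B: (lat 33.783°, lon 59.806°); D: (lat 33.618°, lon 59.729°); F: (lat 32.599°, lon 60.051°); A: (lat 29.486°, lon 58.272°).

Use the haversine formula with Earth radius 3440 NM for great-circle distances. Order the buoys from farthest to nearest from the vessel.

Distance from the vessel at (lat 31.222°, lon 61.387°) to each:
A (lat 29.486°, lon 58.272°): 192.1 NM
B (lat 33.783°, lon 59.806°): 173.3 NM
D (lat 33.618°, lon 59.729°): 166.6 NM
E (lat 32.547°, lon 63.349°): 127.8 NM
F (lat 32.599°, lon 60.051°): 107.1 NM
C (lat 32.591°, lon 60.742°): 88.5 NM

A, B, D, E, F, C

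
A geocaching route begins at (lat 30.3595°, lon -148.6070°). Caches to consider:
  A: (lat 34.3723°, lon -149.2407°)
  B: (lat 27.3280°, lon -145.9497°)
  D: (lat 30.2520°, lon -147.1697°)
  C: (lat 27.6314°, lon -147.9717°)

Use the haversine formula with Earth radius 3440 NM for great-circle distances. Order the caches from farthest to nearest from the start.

Distance from the start at (lat 30.3595°, lon -148.6070°) to each:
A (lat 34.3723°, lon -149.2407°): 243.1 NM
B (lat 27.3280°, lon -145.9497°): 229.5 NM
C (lat 27.6314°, lon -147.9717°): 167.2 NM
D (lat 30.2520°, lon -147.1697°): 74.8 NM

A, B, C, D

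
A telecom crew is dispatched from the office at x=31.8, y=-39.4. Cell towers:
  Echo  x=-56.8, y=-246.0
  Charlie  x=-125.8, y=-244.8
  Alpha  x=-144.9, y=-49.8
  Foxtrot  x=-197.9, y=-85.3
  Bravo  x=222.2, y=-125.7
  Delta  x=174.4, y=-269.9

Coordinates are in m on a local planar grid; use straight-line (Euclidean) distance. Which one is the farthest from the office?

Delta

Distances from the office (x=31.8, y=-39.4):
Delta: 271.0 m
Charlie: 258.9 m
Foxtrot: 234.2 m
Echo: 224.8 m
Bravo: 209.0 m
Alpha: 177.0 m
The farthest is Delta at 271.0 m.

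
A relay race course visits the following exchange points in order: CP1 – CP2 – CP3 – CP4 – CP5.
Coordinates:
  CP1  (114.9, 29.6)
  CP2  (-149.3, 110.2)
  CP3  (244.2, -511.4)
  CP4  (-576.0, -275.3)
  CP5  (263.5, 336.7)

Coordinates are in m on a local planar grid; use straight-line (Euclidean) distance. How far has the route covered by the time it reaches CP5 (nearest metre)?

Leg distances:
CP1→CP2: 276.2 m  (cumulative 276.2 m)
CP2→CP3: 735.7 m  (cumulative 1011.9 m)
CP3→CP4: 853.5 m  (cumulative 1865.4 m)
CP4→CP5: 1038.9 m  (cumulative 2904.3 m)
Cumulative distance at CP5 ≈ 2904 m.

2904 m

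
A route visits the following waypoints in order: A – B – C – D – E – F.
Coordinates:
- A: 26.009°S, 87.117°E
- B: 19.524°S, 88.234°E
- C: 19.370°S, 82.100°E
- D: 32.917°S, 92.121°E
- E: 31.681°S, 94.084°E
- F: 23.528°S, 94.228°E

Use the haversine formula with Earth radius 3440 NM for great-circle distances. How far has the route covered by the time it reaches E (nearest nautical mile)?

1841 NM

Leg distances:
A→B: 394.2 NM  (cumulative 394.2 NM)
B→C: 347.4 NM  (cumulative 741.6 NM)
C→D: 975.1 NM  (cumulative 1716.7 NM)
D→E: 124.2 NM  (cumulative 1840.9 NM)
Cumulative distance at E ≈ 1841 NM.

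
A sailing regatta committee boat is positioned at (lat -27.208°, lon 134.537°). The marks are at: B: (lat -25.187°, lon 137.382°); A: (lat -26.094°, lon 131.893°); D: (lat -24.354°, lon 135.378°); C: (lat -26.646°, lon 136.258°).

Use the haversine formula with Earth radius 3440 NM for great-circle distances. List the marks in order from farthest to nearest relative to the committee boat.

Distances from the committee boat:
B (lat -25.187°, lon 137.382°): 195.5 NM
D (lat -24.354°, lon 135.378°): 177.3 NM
A (lat -26.094°, lon 131.893°): 156.8 NM
C (lat -26.646°, lon 136.258°): 98.1 NM

B, D, A, C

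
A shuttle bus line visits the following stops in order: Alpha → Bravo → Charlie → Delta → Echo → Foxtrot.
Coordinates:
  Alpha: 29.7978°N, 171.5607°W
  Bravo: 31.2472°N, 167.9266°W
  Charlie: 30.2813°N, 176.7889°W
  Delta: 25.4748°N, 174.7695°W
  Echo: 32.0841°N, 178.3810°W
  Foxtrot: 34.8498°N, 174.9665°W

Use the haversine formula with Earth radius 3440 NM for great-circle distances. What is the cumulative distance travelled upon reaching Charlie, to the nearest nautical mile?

Leg distances:
Alpha→Bravo: 207.1 NM  (cumulative 207.1 NM)
Bravo→Charlie: 460.7 NM  (cumulative 667.8 NM)
Cumulative distance at Charlie ≈ 668 NM.

668 NM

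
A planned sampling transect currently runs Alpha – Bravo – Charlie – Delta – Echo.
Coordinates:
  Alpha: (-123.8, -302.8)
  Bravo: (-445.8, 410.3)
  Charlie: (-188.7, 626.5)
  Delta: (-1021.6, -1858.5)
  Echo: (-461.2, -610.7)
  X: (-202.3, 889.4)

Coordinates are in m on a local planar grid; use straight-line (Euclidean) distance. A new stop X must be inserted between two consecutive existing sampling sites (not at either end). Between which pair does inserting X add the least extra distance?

between Bravo and Charlie

Added distance for inserting X between each consecutive pair:
Alpha–Bravo: 949.8 m
Bravo–Charlie: 464.8 m
Charlie–Delta: 509.8 m
Delta–Echo: 3021.9 m
Smallest added distance is 464.8 m, inserting between Bravo and Charlie.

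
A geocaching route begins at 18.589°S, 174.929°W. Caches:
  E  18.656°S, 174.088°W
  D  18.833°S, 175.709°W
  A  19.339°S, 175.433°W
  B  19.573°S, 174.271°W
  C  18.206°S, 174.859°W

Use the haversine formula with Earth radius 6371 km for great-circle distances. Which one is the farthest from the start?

B

Distances from the start (18.589°S, 174.929°W):
B: 129.4 km
A: 98.8 km
E: 88.9 km
D: 86.5 km
C: 43.2 km
The farthest is B at 129.4 km.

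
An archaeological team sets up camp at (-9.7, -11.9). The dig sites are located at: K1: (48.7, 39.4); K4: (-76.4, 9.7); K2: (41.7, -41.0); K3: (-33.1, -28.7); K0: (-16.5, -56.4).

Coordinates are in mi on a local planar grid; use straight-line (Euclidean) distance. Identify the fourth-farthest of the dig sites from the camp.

K0

Distance to each, sorted:
K1: 77.7 mi
K4: 70.1 mi
K2: 59.1 mi
K0: 45.0 mi
K3: 28.8 mi
The fourth-farthest is K0 at 45.0 mi.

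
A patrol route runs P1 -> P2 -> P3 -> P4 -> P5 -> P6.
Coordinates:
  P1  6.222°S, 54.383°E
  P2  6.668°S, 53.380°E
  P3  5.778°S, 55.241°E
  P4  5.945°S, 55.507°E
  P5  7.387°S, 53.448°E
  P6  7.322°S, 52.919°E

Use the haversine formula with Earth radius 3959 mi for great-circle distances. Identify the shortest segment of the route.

Leg distances:
P1→P2: 75.4 mi
P2→P3: 141.9 mi
P3→P4: 21.6 mi
P4→P5: 172.9 mi
P5→P6: 36.5 mi
The shortest leg is P3–P4 at 21.6 mi.

P3–P4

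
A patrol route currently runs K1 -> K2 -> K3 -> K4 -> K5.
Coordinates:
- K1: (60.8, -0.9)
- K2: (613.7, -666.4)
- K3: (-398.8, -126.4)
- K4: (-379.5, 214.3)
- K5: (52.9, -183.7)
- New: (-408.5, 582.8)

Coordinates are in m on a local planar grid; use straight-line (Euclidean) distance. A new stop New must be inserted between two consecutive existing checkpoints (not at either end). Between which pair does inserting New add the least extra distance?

Added distance for inserting New between each consecutive pair:
K1–K2: 1497.9 m
K2–K3: 1175.9 m
K3–K4: 737.7 m
K4–K5: 676.6 m
Smallest added distance is 676.6 m, inserting between K4 and K5.

between K4 and K5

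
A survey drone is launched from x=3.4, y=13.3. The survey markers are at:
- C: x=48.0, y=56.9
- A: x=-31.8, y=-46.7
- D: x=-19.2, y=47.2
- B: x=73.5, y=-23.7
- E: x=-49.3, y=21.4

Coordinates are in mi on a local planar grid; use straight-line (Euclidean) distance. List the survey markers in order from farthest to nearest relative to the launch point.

Computing each straight-line distance from x=3.4, y=13.3:
B x=73.5, y=-23.7: 79.3 mi
A x=-31.8, y=-46.7: 69.6 mi
C x=48.0, y=56.9: 62.4 mi
E x=-49.3, y=21.4: 53.3 mi
D x=-19.2, y=47.2: 40.7 mi

B, A, C, E, D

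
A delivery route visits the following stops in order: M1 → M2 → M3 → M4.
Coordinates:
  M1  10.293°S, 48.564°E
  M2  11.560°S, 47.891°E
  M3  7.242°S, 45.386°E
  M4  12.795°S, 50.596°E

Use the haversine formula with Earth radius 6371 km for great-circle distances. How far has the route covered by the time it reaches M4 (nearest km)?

Leg distances:
M1→M2: 158.9 km  (cumulative 158.9 km)
M2→M3: 553.2 km  (cumulative 712.1 km)
M3→M4: 840.5 km  (cumulative 1552.6 km)
Cumulative distance at M4 ≈ 1553 km.

1553 km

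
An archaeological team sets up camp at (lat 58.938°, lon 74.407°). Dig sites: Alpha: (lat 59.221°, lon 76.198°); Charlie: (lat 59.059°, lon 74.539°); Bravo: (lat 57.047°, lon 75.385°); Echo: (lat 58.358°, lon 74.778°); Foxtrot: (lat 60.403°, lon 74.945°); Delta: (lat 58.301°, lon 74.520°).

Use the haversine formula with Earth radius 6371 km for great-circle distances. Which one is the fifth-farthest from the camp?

Echo

Distances from the camp ((lat 58.938°, lon 74.407°)):
Bravo: 218.0 km
Foxtrot: 165.7 km
Alpha: 107.1 km
Delta: 71.1 km
Echo: 68.0 km
Charlie: 15.4 km
The fifth-farthest is Echo at 68.0 km.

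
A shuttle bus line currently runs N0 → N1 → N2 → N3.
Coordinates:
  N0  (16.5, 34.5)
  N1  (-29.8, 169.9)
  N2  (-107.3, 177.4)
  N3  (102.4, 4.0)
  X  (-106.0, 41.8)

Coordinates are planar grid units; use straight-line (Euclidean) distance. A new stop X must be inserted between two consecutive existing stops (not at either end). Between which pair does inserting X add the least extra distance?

Added distance for inserting X between each consecutive pair:
N0–N1: 128.7
N1–N2: 206.8
N2–N3: 75.3
Smallest added distance is 75.3, inserting between N2 and N3.

between N2 and N3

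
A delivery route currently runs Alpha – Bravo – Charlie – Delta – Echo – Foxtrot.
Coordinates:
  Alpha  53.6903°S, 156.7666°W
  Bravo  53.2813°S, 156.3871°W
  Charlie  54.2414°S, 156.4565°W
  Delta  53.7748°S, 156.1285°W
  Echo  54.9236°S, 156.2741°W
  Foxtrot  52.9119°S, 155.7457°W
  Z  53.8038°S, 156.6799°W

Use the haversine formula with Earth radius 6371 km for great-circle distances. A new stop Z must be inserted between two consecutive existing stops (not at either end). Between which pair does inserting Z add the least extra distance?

between Bravo and Charlie

Added distance for inserting Z between each consecutive pair:
Alpha–Bravo: 23.1 km
Bravo–Charlie: 5.2 km
Charlie–Delta: 31.0 km
Delta–Echo: 35.5 km
Echo–Foxtrot: 17.9 km
Smallest added distance is 5.2 km, inserting between Bravo and Charlie.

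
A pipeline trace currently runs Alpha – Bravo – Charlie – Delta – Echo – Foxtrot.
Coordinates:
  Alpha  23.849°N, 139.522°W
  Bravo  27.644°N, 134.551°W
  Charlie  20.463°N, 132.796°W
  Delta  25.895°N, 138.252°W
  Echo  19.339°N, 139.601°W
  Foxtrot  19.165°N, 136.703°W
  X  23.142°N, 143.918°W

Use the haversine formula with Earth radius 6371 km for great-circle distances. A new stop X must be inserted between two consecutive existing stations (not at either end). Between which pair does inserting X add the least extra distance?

between Delta and Echo

Added distance for inserting X between each consecutive pair:
Alpha–Bravo: 867.9 km
Bravo–Charlie: 1433.1 km
Charlie–Delta: 1013.7 km
Delta–Echo: 523.3 km
Echo–Foxtrot: 1179.6 km
Smallest added distance is 523.3 km, inserting between Delta and Echo.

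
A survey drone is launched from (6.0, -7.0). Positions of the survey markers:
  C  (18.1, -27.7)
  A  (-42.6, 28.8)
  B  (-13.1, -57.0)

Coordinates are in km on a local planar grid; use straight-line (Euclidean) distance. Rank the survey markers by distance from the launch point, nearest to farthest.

Distances from the launch point:
C (18.1, -27.7): 24.0 km
B (-13.1, -57.0): 53.5 km
A (-42.6, 28.8): 60.4 km

C, B, A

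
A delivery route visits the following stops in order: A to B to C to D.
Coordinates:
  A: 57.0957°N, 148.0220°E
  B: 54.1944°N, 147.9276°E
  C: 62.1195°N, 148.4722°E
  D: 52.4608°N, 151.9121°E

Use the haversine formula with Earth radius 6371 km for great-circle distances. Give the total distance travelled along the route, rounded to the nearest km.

2298 km

Leg distances:
A→B: 322.7 km  (cumulative 322.7 km)
B→C: 881.8 km  (cumulative 1204.5 km)
C→D: 1093.3 km  (cumulative 2297.8 km)
Total route length ≈ 2298 km.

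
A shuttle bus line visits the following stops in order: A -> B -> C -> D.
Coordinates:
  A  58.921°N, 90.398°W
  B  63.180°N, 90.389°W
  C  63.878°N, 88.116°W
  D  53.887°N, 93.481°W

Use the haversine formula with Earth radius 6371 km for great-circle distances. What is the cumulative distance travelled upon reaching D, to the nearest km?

1762 km

Leg distances:
A→B: 473.6 km  (cumulative 473.6 km)
B→C: 136.8 km  (cumulative 610.4 km)
C→D: 1151.9 km  (cumulative 1762.3 km)
Cumulative distance at D ≈ 1762 km.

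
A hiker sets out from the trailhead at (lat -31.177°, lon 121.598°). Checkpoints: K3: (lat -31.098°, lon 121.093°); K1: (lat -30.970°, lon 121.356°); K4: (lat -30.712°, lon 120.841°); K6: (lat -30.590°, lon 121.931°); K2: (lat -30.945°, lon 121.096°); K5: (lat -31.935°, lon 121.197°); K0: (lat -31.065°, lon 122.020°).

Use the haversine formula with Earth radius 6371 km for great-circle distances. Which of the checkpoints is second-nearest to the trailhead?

K0

Distances from the trailhead ((lat -31.177°, lon 121.598°)):
K1: 32.6 km
K0: 42.1 km
K3: 48.9 km
K2: 54.3 km
K6: 72.6 km
K4: 88.8 km
K5: 92.5 km
The second-nearest is K0 at 42.1 km.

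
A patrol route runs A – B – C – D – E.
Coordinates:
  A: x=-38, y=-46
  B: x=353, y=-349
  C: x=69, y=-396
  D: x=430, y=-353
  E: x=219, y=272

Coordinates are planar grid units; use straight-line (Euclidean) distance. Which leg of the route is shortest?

B–C

Leg distances:
A→B: 494.7
B→C: 287.9
C→D: 363.6
D→E: 659.7
The shortest leg is B–C at 287.9.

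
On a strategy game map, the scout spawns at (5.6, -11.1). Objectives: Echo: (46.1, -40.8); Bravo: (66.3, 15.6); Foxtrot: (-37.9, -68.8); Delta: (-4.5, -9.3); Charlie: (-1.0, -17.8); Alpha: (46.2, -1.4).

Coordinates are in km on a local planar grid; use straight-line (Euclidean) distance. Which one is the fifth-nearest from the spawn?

Distances from the spawn ((5.6, -11.1)):
Charlie: 9.4 km
Delta: 10.3 km
Alpha: 41.7 km
Echo: 50.2 km
Bravo: 66.3 km
Foxtrot: 72.3 km
The fifth-nearest is Bravo at 66.3 km.

Bravo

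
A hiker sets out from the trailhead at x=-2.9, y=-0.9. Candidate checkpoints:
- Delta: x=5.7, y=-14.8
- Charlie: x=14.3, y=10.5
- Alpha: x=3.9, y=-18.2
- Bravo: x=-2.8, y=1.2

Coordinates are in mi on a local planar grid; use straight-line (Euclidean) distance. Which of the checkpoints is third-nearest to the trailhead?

Distance to each, sorted:
Bravo: 2.1 mi
Delta: 16.3 mi
Alpha: 18.6 mi
Charlie: 20.6 mi
The third-nearest is Alpha at 18.6 mi.

Alpha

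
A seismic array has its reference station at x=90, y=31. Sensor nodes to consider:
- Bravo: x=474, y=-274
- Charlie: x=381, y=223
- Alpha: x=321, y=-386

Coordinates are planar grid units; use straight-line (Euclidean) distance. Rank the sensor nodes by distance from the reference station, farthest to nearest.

Distances from the reference station:
Bravo x=474, y=-274: 490.4
Alpha x=321, y=-386: 476.7
Charlie x=381, y=223: 348.6

Bravo, Alpha, Charlie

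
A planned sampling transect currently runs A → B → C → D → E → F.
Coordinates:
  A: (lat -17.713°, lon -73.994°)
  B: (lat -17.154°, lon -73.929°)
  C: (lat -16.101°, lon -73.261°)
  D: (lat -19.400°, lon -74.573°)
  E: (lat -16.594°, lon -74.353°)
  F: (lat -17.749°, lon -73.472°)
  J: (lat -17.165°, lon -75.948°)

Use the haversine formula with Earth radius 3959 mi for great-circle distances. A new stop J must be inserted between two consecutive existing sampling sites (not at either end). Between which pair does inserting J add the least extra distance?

Added distance for inserting J between each consecutive pair:
A–B: 228.7 mi
B–C: 240.6 mi
C–D: 127.6 mi
D–E: 97.0 mi
E–F: 182.0 mi
Smallest added distance is 97.0 mi, inserting between D and E.

between D and E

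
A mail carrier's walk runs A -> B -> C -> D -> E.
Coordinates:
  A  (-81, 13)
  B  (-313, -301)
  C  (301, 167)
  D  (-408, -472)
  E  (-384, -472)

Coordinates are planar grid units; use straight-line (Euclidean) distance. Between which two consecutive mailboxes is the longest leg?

Leg distances:
A→B: 390.4
B→C: 772.0
C→D: 954.5
D→E: 24.0
The longest leg is C–D at 954.5.

C–D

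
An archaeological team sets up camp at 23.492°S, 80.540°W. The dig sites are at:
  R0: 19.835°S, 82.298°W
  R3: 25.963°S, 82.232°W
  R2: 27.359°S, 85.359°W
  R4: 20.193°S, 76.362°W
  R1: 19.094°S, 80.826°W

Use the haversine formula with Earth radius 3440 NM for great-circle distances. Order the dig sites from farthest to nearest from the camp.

Computing each great-circle distance from 23.492°S, 80.540°W:
R2 27.359°S, 85.359°W: 349.5 NM
R4 20.193°S, 76.362°W: 305.6 NM
R1 19.094°S, 80.826°W: 264.5 NM
R0 19.835°S, 82.298°W: 240.5 NM
R3 25.963°S, 82.232°W: 174.7 NM

R2, R4, R1, R0, R3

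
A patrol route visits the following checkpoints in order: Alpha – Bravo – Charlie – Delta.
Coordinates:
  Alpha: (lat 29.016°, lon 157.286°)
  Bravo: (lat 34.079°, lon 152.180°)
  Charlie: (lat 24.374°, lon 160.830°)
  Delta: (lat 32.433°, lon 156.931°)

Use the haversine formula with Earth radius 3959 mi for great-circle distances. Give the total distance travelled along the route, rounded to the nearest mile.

Leg distances:
Alpha→Bravo: 461.1 mi  (cumulative 461.1 mi)
Bravo→Charlie: 848.8 mi  (cumulative 1309.9 mi)
Charlie→Delta: 605.0 mi  (cumulative 1914.9 mi)
Total route length ≈ 1915 mi.

1915 mi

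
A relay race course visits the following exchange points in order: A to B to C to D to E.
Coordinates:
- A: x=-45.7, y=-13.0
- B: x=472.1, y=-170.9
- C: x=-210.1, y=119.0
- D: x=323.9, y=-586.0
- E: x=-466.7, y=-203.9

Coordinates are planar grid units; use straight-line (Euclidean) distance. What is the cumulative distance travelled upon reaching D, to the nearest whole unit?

2167

Leg distances:
A→B: 541.3  (cumulative 541.3)
B→C: 741.2  (cumulative 1282.6)
C→D: 884.4  (cumulative 2167.0)
Cumulative distance at D ≈ 2167.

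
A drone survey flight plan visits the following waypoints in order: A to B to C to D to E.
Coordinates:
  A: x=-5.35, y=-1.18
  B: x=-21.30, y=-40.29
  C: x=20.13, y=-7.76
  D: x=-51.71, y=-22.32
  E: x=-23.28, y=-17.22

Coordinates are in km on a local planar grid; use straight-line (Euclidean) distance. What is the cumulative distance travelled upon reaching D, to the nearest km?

Leg distances:
A→B: 42.2 km  (cumulative 42.2 km)
B→C: 52.7 km  (cumulative 94.9 km)
C→D: 73.3 km  (cumulative 168.2 km)
Cumulative distance at D ≈ 168 km.

168 km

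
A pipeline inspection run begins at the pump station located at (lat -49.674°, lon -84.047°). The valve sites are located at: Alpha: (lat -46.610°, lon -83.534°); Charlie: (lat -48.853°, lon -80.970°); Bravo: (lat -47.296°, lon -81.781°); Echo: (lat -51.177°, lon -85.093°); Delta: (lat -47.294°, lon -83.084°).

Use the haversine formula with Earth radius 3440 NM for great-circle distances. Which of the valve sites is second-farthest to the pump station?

Distances from the pump station ((lat -49.674°, lon -84.047°)):
Alpha: 185.1 NM
Bravo: 168.8 NM
Delta: 147.9 NM
Charlie: 130.2 NM
Echo: 98.7 NM
The second-farthest is Bravo at 168.8 NM.

Bravo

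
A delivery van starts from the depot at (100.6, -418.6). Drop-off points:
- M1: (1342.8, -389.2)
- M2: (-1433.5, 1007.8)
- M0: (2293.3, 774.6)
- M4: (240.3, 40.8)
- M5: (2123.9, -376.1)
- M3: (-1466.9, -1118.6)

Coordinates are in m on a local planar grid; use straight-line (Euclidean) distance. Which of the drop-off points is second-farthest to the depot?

Distances from the depot ((100.6, -418.6)):
M0: 2496.3 m
M2: 2094.8 m
M5: 2023.7 m
M3: 1716.7 m
M1: 1242.5 m
M4: 480.2 m
The second-farthest is M2 at 2094.8 m.

M2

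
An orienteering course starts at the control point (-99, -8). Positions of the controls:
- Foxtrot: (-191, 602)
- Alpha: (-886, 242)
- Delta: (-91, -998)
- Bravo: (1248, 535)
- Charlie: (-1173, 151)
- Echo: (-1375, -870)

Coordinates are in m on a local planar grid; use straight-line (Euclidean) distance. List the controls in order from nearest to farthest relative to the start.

Computing each straight-line distance from (-99, -8):
Foxtrot (-191, 602): 616.9 m
Alpha (-886, 242): 825.8 m
Delta (-91, -998): 990.0 m
Charlie (-1173, 151): 1085.7 m
Bravo (1248, 535): 1452.3 m
Echo (-1375, -870): 1539.9 m

Foxtrot, Alpha, Delta, Charlie, Bravo, Echo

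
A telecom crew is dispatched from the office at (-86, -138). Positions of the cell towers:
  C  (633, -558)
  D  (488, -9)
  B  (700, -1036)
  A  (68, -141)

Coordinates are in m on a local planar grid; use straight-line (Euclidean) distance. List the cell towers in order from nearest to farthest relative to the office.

A, D, C, B

Distance from the office at (-86, -138) to each:
A (68, -141): 154.0 m
D (488, -9): 588.3 m
C (633, -558): 832.7 m
B (700, -1036): 1193.4 m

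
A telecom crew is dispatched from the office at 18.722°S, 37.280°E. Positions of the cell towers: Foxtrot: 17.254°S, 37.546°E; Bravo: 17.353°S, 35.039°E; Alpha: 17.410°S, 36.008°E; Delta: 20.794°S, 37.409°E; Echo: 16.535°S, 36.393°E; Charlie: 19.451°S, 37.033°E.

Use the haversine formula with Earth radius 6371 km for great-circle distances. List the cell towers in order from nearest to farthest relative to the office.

Computing each great-circle distance from 18.722°S, 37.280°E:
Charlie 19.451°S, 37.033°E: 85.1 km
Foxtrot 17.254°S, 37.546°E: 165.6 km
Alpha 17.410°S, 36.008°E: 198.4 km
Delta 20.794°S, 37.409°E: 230.8 km
Echo 16.535°S, 36.393°E: 260.7 km
Bravo 17.353°S, 35.039°E: 281.6 km

Charlie, Foxtrot, Alpha, Delta, Echo, Bravo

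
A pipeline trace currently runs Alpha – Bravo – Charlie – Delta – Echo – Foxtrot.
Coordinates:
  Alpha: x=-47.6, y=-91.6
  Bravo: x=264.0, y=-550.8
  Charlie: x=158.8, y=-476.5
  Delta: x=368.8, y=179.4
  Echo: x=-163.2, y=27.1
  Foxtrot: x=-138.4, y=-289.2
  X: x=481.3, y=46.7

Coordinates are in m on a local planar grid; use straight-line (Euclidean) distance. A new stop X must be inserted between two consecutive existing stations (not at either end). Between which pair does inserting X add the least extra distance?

Added distance for inserting X between each consecutive pair:
Alpha–Bravo: 627.5 m
Bravo–Charlie: 1121.6 m
Charlie–Delta: 99.9 m
Delta–Echo: 265.4 m
Echo–Foxtrot: 1032.4 m
Smallest added distance is 99.9 m, inserting between Charlie and Delta.

between Charlie and Delta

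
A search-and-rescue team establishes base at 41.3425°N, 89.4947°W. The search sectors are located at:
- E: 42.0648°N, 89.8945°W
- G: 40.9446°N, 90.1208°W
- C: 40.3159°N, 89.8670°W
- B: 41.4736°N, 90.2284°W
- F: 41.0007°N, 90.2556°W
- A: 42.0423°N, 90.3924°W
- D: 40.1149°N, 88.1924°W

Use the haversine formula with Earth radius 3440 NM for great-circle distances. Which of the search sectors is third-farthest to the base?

Distance to each, sorted:
D: 94.6 NM
C: 63.9 NM
A: 58.2 NM
E: 46.9 NM
F: 40.0 NM
G: 37.0 NM
B: 34.0 NM
The third-farthest is A at 58.2 NM.

A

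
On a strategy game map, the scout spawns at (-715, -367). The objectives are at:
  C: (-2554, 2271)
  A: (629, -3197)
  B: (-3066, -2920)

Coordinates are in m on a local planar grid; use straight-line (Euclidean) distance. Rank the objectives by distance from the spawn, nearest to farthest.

Distances from the spawn:
A (629, -3197): 3132.9 m
C (-2554, 2271): 3215.7 m
B (-3066, -2920): 3470.6 m

A, C, B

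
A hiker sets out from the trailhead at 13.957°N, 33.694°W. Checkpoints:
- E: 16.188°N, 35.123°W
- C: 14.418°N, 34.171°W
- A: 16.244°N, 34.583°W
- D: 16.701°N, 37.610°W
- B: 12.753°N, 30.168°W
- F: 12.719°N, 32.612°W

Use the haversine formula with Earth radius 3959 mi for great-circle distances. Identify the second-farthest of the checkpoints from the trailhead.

Distances from the trailhead (13.957°N, 33.694°W):
D: 322.5 mi
B: 251.2 mi
E: 181.3 mi
A: 168.8 mi
F: 112.3 mi
C: 45.1 mi
The second-farthest is B at 251.2 mi.

B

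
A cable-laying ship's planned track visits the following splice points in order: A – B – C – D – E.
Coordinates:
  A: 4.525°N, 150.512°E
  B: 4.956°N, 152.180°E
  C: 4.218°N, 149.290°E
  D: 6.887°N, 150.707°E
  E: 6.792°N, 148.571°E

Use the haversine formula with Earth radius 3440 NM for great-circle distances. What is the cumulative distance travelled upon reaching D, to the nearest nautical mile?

463 NM

Leg distances:
A→B: 103.1 NM  (cumulative 103.1 NM)
B→C: 178.5 NM  (cumulative 281.6 NM)
C→D: 181.2 NM  (cumulative 462.9 NM)
Cumulative distance at D ≈ 463 NM.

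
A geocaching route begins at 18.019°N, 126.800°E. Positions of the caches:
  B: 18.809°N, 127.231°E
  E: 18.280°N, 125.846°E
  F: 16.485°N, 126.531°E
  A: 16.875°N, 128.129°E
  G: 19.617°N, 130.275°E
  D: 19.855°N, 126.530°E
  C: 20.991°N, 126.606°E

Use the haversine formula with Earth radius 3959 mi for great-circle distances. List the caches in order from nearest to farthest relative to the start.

B, E, F, A, D, C, G

Distances from the start:
B 18.809°N, 127.231°E: 61.5 mi
E 18.280°N, 125.846°E: 65.2 mi
F 16.485°N, 126.531°E: 107.5 mi
A 16.875°N, 128.129°E: 118.0 mi
D 19.855°N, 126.530°E: 128.1 mi
C 20.991°N, 126.606°E: 205.7 mi
G 19.617°N, 130.275°E: 252.7 mi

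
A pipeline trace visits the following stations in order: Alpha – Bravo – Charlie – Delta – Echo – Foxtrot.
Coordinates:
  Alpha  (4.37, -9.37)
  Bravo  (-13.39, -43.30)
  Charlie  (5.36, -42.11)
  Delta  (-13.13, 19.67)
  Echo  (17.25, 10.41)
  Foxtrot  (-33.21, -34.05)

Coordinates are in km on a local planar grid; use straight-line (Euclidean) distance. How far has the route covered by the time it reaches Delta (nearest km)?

122 km

Leg distances:
Alpha→Bravo: 38.3 km  (cumulative 38.3 km)
Bravo→Charlie: 18.8 km  (cumulative 57.1 km)
Charlie→Delta: 64.5 km  (cumulative 121.6 km)
Cumulative distance at Delta ≈ 122 km.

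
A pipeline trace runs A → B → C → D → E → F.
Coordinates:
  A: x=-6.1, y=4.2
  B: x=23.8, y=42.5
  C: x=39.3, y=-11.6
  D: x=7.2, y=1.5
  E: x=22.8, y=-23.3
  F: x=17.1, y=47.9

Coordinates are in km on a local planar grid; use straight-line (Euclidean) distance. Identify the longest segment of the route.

Leg distances:
A→B: 48.6 km
B→C: 56.3 km
C→D: 34.7 km
D→E: 29.3 km
E→F: 71.4 km
The longest leg is E–F at 71.4 km.

E–F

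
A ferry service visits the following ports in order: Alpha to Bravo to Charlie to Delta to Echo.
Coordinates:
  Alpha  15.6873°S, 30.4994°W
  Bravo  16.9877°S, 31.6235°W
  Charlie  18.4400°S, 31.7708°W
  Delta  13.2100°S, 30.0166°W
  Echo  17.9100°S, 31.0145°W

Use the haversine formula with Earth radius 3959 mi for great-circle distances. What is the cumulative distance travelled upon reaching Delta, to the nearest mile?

Leg distances:
Alpha→Bravo: 116.7 mi  (cumulative 116.7 mi)
Bravo→Charlie: 100.8 mi  (cumulative 217.6 mi)
Charlie→Delta: 379.7 mi  (cumulative 597.3 mi)
Cumulative distance at Delta ≈ 597 mi.

597 mi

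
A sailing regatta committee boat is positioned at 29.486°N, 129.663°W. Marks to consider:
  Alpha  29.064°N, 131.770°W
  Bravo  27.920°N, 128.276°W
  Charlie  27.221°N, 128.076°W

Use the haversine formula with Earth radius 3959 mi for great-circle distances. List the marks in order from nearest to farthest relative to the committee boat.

Alpha, Bravo, Charlie

Computing each great-circle distance from 29.486°N, 129.663°W:
Alpha 29.064°N, 131.770°W: 130.3 mi
Bravo 27.920°N, 128.276°W: 137.0 mi
Charlie 27.221°N, 128.076°W: 183.9 mi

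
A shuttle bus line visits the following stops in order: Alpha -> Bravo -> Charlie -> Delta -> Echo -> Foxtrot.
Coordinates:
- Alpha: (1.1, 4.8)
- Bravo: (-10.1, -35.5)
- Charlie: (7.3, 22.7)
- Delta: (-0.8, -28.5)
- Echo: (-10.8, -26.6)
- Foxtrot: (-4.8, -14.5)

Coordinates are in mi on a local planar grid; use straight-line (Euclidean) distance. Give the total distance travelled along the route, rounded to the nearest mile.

Leg distances:
Alpha→Bravo: 41.8 mi  (cumulative 41.8 mi)
Bravo→Charlie: 60.7 mi  (cumulative 102.6 mi)
Charlie→Delta: 51.8 mi  (cumulative 154.4 mi)
Delta→Echo: 10.2 mi  (cumulative 164.6 mi)
Echo→Foxtrot: 13.5 mi  (cumulative 178.1 mi)
Total route length ≈ 178 mi.

178 mi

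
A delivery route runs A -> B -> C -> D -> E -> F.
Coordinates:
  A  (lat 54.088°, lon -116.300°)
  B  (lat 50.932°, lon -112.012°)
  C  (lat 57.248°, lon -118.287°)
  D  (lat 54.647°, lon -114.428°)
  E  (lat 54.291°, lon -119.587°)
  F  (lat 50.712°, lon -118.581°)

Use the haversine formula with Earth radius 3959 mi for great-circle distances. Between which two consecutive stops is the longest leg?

Leg distances:
A→B: 282.9 mi
B→C: 504.6 mi
C→D: 233.6 mi
D→E: 208.6 mi
E→F: 250.9 mi
The longest leg is B–C at 504.6 mi.

B–C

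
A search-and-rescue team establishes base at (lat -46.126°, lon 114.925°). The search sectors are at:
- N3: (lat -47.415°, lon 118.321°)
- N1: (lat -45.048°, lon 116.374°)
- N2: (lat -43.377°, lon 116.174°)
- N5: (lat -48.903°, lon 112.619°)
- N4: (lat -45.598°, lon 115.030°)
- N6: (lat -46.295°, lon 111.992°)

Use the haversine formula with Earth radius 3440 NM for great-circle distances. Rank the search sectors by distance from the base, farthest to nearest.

N5, N2, N3, N6, N1, N4

Computing each great-circle distance from (lat -46.126°, lon 114.925°):
N5 (lat -48.903°, lon 112.619°): 191.1 NM
N2 (lat -43.377°, lon 116.174°): 173.4 NM
N3 (lat -47.415°, lon 118.321°): 159.6 NM
N6 (lat -46.295°, lon 111.992°): 122.3 NM
N1 (lat -45.048°, lon 116.374°): 88.9 NM
N4 (lat -45.598°, lon 115.030°): 32.0 NM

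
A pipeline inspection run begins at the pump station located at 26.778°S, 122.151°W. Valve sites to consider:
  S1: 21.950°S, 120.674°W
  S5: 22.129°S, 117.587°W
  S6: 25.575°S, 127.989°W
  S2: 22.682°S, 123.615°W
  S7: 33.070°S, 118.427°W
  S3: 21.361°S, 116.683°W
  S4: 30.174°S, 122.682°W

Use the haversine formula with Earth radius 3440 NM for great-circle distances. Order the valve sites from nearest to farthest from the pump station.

S4, S2, S1, S6, S5, S7, S3

Distance from the pump station at 26.778°S, 122.151°W to each:
S4 30.174°S, 122.682°W: 205.8 NM
S2 22.682°S, 123.615°W: 258.5 NM
S1 21.950°S, 120.674°W: 300.9 NM
S6 25.575°S, 127.989°W: 322.7 NM
S5 22.129°S, 117.587°W: 374.3 NM
S7 33.070°S, 118.427°W: 424.5 NM
S3 21.361°S, 116.683°W: 442.2 NM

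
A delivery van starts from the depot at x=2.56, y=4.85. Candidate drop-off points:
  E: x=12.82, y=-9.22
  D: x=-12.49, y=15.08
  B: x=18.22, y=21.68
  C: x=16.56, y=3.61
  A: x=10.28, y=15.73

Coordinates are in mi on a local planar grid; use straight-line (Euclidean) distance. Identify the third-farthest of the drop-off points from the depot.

E

Distance to each, sorted:
B: 23.0 mi
D: 18.2 mi
E: 17.4 mi
C: 14.1 mi
A: 13.3 mi
The third-farthest is E at 17.4 mi.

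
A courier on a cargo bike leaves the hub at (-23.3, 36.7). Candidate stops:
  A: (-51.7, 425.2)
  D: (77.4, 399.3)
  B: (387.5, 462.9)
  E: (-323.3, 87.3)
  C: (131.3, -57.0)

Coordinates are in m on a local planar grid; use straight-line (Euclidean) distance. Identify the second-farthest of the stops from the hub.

Distance to each, sorted:
B: 591.9 m
A: 389.5 m
D: 376.3 m
E: 304.2 m
C: 180.8 m
The second-farthest is A at 389.5 m.

A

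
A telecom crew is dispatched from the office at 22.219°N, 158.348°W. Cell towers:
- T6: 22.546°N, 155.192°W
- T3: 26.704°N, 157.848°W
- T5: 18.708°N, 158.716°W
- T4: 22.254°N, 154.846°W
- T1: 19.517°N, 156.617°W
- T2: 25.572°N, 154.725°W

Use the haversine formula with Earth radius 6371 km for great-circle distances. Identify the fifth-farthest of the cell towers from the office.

T1

Distance to each, sorted:
T2: 524.0 km
T3: 501.3 km
T5: 392.3 km
T4: 360.5 km
T1: 350.2 km
T6: 326.5 km
The fifth-farthest is T1 at 350.2 km.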